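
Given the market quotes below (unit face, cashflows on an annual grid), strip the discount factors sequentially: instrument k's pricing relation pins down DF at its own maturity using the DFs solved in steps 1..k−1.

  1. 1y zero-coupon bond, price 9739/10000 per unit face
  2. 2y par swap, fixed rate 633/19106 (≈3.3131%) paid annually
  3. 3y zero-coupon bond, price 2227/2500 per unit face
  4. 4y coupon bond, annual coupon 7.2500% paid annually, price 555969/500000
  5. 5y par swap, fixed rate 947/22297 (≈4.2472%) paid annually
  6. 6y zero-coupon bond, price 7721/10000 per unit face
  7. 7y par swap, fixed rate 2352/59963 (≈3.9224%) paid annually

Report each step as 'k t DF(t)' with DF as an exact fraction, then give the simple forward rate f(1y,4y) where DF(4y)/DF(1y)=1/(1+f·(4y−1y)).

1 1 9739/10000
2 2 9367/10000
3 3 2227/2500
4 4 4237/5000
5 5 4053/5000
6 6 7721/10000
7 7 478/625
f(1y,4y) = ((9739/10000)/(4237/5000) − 1)/(3) = 1265/25422 ≈ 4.9760%

step 1 [1y] zero: DF = P = 9739/10000 ≈ 0.973900
step 2 [2y] swap r/1=633/19106: DF=(1 − 633/19106·(0.973900))/(1+633/19106) = 9367/10000 ≈ 0.936700
step 3 [3y] zero: DF = P = 2227/2500 ≈ 0.890800
step 4 [4y] bond c/1=29/400: DF=(555969/500000 − 29/400·(0.973900+0.936700+0.890800))/(1+29/400) = 4237/5000 ≈ 0.847400
step 5 [5y] swap r/1=947/22297: DF=(1 − 947/22297·(0.973900+0.936700+0.890800+0.847400))/(1+947/22297) = 4053/5000 ≈ 0.810600
step 6 [6y] zero: DF = P = 7721/10000 ≈ 0.772100
step 7 [7y] swap r/1=2352/59963: DF=(1 − 2352/59963·(0.973900+0.936700+0.890800+0.847400+0.810600+0.772100))/(1+2352/59963) = 478/625 ≈ 0.764800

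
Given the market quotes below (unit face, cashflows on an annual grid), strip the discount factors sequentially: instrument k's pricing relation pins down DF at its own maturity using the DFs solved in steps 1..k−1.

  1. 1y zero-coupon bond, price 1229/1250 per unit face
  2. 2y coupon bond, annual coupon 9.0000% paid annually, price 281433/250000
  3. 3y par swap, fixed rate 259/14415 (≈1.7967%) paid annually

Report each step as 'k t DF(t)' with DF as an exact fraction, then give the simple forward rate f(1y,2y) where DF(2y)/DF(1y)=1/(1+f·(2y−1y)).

step 1 [1y] zero: DF = P = 1229/1250 ≈ 0.983200
step 2 [2y] bond c/1=9/100: DF=(281433/250000 − 9/100·(0.983200))/(1+9/100) = 2379/2500 ≈ 0.951600
step 3 [3y] swap r/1=259/14415: DF=(1 − 259/14415·(0.983200+0.951600))/(1+259/14415) = 4741/5000 ≈ 0.948200

1 1 1229/1250
2 2 2379/2500
3 3 4741/5000
f(1y,2y) = ((1229/1250)/(2379/2500) − 1)/(1) = 79/2379 ≈ 3.3207%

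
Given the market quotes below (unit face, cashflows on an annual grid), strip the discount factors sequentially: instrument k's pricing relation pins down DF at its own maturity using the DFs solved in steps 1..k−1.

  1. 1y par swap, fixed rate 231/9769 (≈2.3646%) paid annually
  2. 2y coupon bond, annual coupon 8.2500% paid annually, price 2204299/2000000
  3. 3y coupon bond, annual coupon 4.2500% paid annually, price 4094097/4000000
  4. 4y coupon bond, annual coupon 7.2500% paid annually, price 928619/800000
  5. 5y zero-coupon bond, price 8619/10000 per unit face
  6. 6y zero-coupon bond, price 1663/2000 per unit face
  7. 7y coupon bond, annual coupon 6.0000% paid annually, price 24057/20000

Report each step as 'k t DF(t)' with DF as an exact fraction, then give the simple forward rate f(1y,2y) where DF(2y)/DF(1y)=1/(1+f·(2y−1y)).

step 1 [1y] swap r/1=231/9769: DF=(1 − 231/9769·(0))/(1+231/9769) = 9769/10000 ≈ 0.976900
step 2 [2y] bond c/1=33/400: DF=(2204299/2000000 − 33/400·(0.976900))/(1+33/400) = 9437/10000 ≈ 0.943700
step 3 [3y] bond c/1=17/400: DF=(4094097/4000000 − 17/400·(0.976900+0.943700))/(1+17/400) = 1807/2000 ≈ 0.903500
step 4 [4y] bond c/1=29/400: DF=(928619/800000 − 29/400·(0.976900+0.943700+0.903500))/(1+29/400) = 4457/5000 ≈ 0.891400
step 5 [5y] zero: DF = P = 8619/10000 ≈ 0.861900
step 6 [6y] zero: DF = P = 1663/2000 ≈ 0.831500
step 7 [7y] bond c/1=3/50: DF=(24057/20000 − 3/50·(0.976900+0.943700+0.903500+0.891400+0.861900+0.831500))/(1+3/50) = 4143/5000 ≈ 0.828600

1 1 9769/10000
2 2 9437/10000
3 3 1807/2000
4 4 4457/5000
5 5 8619/10000
6 6 1663/2000
7 7 4143/5000
f(1y,2y) = ((9769/10000)/(9437/10000) − 1)/(1) = 332/9437 ≈ 3.5181%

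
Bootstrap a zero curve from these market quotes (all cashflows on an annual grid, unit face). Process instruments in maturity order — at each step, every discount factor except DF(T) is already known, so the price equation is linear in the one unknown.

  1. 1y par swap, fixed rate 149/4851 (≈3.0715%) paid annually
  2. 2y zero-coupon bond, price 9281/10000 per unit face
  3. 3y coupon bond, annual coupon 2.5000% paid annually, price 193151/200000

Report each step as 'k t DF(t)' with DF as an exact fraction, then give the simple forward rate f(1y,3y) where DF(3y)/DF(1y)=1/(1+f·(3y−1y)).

step 1 [1y] swap r/1=149/4851: DF=(1 − 149/4851·(0))/(1+149/4851) = 4851/5000 ≈ 0.970200
step 2 [2y] zero: DF = P = 9281/10000 ≈ 0.928100
step 3 [3y] bond c/1=1/40: DF=(193151/200000 − 1/40·(0.970200+0.928100))/(1+1/40) = 8959/10000 ≈ 0.895900

1 1 4851/5000
2 2 9281/10000
3 3 8959/10000
f(1y,3y) = ((4851/5000)/(8959/10000) − 1)/(2) = 743/17918 ≈ 4.1467%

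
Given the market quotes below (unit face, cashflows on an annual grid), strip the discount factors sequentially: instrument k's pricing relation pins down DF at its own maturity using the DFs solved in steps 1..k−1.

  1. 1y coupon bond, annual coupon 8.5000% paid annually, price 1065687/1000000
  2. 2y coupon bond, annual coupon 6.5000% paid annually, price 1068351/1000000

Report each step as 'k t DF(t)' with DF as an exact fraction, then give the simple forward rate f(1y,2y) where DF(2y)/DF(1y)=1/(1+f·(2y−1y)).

step 1 [1y] bond c/1=17/200: DF=(1065687/1000000 − 17/200·(0))/(1+17/200) = 4911/5000 ≈ 0.982200
step 2 [2y] bond c/1=13/200: DF=(1068351/1000000 − 13/200·(0.982200))/(1+13/200) = 1179/1250 ≈ 0.943200

1 1 4911/5000
2 2 1179/1250
f(1y,2y) = ((4911/5000)/(1179/1250) − 1)/(1) = 65/1572 ≈ 4.1349%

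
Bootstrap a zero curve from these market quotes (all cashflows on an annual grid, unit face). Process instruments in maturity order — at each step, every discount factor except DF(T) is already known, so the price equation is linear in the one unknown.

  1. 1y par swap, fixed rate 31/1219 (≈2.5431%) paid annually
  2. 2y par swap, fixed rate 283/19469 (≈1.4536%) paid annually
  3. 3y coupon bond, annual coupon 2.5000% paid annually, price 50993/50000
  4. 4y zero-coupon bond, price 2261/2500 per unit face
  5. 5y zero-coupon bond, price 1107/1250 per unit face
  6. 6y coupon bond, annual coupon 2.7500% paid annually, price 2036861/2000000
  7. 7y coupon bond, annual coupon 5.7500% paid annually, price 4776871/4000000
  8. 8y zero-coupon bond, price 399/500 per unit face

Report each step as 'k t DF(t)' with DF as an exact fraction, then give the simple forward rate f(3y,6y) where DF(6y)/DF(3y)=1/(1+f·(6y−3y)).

1 1 1219/1250
2 2 9717/10000
3 3 379/400
4 4 2261/2500
5 5 1107/1250
6 6 4329/5000
7 7 331/400
8 8 399/500
f(3y,6y) = ((379/400)/(4329/5000) − 1)/(3) = 817/25974 ≈ 3.1455%

step 1 [1y] swap r/1=31/1219: DF=(1 − 31/1219·(0))/(1+31/1219) = 1219/1250 ≈ 0.975200
step 2 [2y] swap r/1=283/19469: DF=(1 − 283/19469·(0.975200))/(1+283/19469) = 9717/10000 ≈ 0.971700
step 3 [3y] bond c/1=1/40: DF=(50993/50000 − 1/40·(0.975200+0.971700))/(1+1/40) = 379/400 ≈ 0.947500
step 4 [4y] zero: DF = P = 2261/2500 ≈ 0.904400
step 5 [5y] zero: DF = P = 1107/1250 ≈ 0.885600
step 6 [6y] bond c/1=11/400: DF=(2036861/2000000 − 11/400·(0.975200+0.971700+0.947500+0.904400+0.885600))/(1+11/400) = 4329/5000 ≈ 0.865800
step 7 [7y] bond c/1=23/400: DF=(4776871/4000000 − 23/400·(0.975200+0.971700+0.947500+0.904400+0.885600+0.865800))/(1+23/400) = 331/400 ≈ 0.827500
step 8 [8y] zero: DF = P = 399/500 ≈ 0.798000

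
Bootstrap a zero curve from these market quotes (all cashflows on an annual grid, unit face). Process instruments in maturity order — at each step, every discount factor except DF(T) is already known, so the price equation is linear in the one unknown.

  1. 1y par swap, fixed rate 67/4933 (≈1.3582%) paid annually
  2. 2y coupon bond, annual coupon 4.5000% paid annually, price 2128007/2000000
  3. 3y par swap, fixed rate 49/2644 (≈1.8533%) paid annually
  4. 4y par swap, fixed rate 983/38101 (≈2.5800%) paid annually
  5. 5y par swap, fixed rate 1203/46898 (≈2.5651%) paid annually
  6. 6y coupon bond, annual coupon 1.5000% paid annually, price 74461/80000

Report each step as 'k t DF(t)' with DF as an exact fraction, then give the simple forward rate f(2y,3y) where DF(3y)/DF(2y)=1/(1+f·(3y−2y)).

1 1 4933/5000
2 2 9757/10000
3 3 9461/10000
4 4 9017/10000
5 5 8797/10000
6 6 8477/10000
f(2y,3y) = ((9757/10000)/(9461/10000) − 1)/(1) = 296/9461 ≈ 3.1286%

step 1 [1y] swap r/1=67/4933: DF=(1 − 67/4933·(0))/(1+67/4933) = 4933/5000 ≈ 0.986600
step 2 [2y] bond c/1=9/200: DF=(2128007/2000000 − 9/200·(0.986600))/(1+9/200) = 9757/10000 ≈ 0.975700
step 3 [3y] swap r/1=49/2644: DF=(1 − 49/2644·(0.986600+0.975700))/(1+49/2644) = 9461/10000 ≈ 0.946100
step 4 [4y] swap r/1=983/38101: DF=(1 − 983/38101·(0.986600+0.975700+0.946100))/(1+983/38101) = 9017/10000 ≈ 0.901700
step 5 [5y] swap r/1=1203/46898: DF=(1 − 1203/46898·(0.986600+0.975700+0.946100+0.901700))/(1+1203/46898) = 8797/10000 ≈ 0.879700
step 6 [6y] bond c/1=3/200: DF=(74461/80000 − 3/200·(0.986600+0.975700+0.946100+0.901700+0.879700))/(1+3/200) = 8477/10000 ≈ 0.847700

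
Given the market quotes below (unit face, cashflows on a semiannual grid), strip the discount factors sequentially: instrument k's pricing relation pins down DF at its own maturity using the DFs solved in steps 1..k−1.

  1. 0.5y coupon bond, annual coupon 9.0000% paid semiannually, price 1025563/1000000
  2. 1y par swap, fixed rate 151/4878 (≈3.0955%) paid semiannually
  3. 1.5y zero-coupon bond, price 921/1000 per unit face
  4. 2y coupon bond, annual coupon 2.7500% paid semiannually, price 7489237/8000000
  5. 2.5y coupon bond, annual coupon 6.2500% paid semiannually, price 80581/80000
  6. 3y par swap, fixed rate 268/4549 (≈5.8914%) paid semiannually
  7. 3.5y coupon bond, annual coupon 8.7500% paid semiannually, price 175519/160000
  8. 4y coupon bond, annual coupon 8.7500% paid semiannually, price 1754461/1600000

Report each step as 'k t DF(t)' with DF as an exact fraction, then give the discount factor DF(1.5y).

step 1 [0.5y] bond c/2=9/200: DF=(1025563/1000000 − 9/200·(0))/(1+9/200) = 4907/5000 ≈ 0.981400
step 2 [1y] swap r/2=151/9756: DF=(1 − 151/9756·(0.981400))/(1+151/9756) = 4849/5000 ≈ 0.969800
step 3 [1.5y] zero: DF = P = 921/1000 ≈ 0.921000
step 4 [2y] bond c/2=11/800: DF=(7489237/8000000 − 11/800·(0.981400+0.969800+0.921000))/(1+11/800) = 1769/2000 ≈ 0.884500
step 5 [2.5y] bond c/2=1/32: DF=(80581/80000 − 1/32·(0.981400+0.969800+0.921000+0.884500))/(1+1/32) = 8629/10000 ≈ 0.862900
step 6 [3y] swap r/2=134/4549: DF=(1 − 134/4549·(0.981400+0.969800+0.921000+0.884500+0.862900))/(1+134/4549) = 1049/1250 ≈ 0.839200
step 7 [3.5y] bond c/2=7/160: DF=(175519/160000 − 7/160·(0.981400+0.969800+0.921000+0.884500+0.862900+0.839200))/(1+7/160) = 4111/5000 ≈ 0.822200
step 8 [4y] bond c/2=7/160: DF=(1754461/1600000 − 7/160·(0.981400+0.969800+0.921000+0.884500+0.862900+0.839200+0.822200))/(1+7/160) = 7873/10000 ≈ 0.787300

1 1/2 4907/5000
2 1 4849/5000
3 3/2 921/1000
4 2 1769/2000
5 5/2 8629/10000
6 3 1049/1250
7 7/2 4111/5000
8 4 7873/10000
DF(1.5y) = 921/1000 ≈ 0.921000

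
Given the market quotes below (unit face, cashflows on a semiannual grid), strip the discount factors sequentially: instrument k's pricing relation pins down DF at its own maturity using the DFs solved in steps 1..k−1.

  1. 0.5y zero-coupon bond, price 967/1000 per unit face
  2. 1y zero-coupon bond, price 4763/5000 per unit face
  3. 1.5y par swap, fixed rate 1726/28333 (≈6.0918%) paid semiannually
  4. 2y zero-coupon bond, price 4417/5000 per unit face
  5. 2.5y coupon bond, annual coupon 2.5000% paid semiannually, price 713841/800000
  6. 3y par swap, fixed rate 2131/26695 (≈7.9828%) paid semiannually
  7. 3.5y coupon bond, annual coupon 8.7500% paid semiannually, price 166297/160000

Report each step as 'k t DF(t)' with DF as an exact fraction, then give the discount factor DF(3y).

step 1 [0.5y] zero: DF = P = 967/1000 ≈ 0.967000
step 2 [1y] zero: DF = P = 4763/5000 ≈ 0.952600
step 3 [1.5y] swap r/2=863/28333: DF=(1 − 863/28333·(0.967000+0.952600))/(1+863/28333) = 9137/10000 ≈ 0.913700
step 4 [2y] zero: DF = P = 4417/5000 ≈ 0.883400
step 5 [2.5y] bond c/2=1/80: DF=(713841/800000 − 1/80·(0.967000+0.952600+0.913700+0.883400))/(1+1/80) = 4177/5000 ≈ 0.835400
step 6 [3y] swap r/2=2131/53390: DF=(1 − 2131/53390·(0.967000+0.952600+0.913700+0.883400+0.835400))/(1+2131/53390) = 7869/10000 ≈ 0.786900
step 7 [3.5y] bond c/2=7/160: DF=(166297/160000 − 7/160·(0.967000+0.952600+0.913700+0.883400+0.835400+0.786900))/(1+7/160) = 193/250 ≈ 0.772000

1 1/2 967/1000
2 1 4763/5000
3 3/2 9137/10000
4 2 4417/5000
5 5/2 4177/5000
6 3 7869/10000
7 7/2 193/250
DF(3y) = 7869/10000 ≈ 0.786900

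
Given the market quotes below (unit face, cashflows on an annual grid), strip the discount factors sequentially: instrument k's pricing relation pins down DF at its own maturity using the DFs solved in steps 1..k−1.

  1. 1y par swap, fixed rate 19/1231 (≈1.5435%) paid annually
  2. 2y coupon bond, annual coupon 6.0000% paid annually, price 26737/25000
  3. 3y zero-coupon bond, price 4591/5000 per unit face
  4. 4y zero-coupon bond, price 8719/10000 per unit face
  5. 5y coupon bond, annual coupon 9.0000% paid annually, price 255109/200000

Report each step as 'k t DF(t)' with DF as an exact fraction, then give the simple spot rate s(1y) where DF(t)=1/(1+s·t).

1 1 1231/1250
2 2 2383/2500
3 3 4591/5000
4 4 8719/10000
5 5 539/625
s(1y) = (1/(1231/1250) − 1)/(1) = 19/1231 ≈ 1.5435%

step 1 [1y] swap r/1=19/1231: DF=(1 − 19/1231·(0))/(1+19/1231) = 1231/1250 ≈ 0.984800
step 2 [2y] bond c/1=3/50: DF=(26737/25000 − 3/50·(0.984800))/(1+3/50) = 2383/2500 ≈ 0.953200
step 3 [3y] zero: DF = P = 4591/5000 ≈ 0.918200
step 4 [4y] zero: DF = P = 8719/10000 ≈ 0.871900
step 5 [5y] bond c/1=9/100: DF=(255109/200000 − 9/100·(0.984800+0.953200+0.918200+0.871900))/(1+9/100) = 539/625 ≈ 0.862400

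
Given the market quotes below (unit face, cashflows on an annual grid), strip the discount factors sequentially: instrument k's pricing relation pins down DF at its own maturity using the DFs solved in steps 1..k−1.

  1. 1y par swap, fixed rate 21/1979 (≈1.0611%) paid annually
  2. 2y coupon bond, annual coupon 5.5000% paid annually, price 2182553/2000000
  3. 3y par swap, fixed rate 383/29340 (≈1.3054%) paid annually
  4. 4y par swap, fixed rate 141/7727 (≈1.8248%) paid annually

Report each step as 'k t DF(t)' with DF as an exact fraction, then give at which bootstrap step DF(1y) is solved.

step 1 [1y] swap r/1=21/1979: DF=(1 − 21/1979·(0))/(1+21/1979) = 1979/2000 ≈ 0.989500
step 2 [2y] bond c/1=11/200: DF=(2182553/2000000 − 11/200·(0.989500))/(1+11/200) = 2457/2500 ≈ 0.982800
step 3 [3y] swap r/1=383/29340: DF=(1 − 383/29340·(0.989500+0.982800))/(1+383/29340) = 9617/10000 ≈ 0.961700
step 4 [4y] swap r/1=141/7727: DF=(1 − 141/7727·(0.989500+0.982800+0.961700))/(1+141/7727) = 1859/2000 ≈ 0.929500

1 1 1979/2000
2 2 2457/2500
3 3 9617/10000
4 4 1859/2000
DF(1y) is solved at step 1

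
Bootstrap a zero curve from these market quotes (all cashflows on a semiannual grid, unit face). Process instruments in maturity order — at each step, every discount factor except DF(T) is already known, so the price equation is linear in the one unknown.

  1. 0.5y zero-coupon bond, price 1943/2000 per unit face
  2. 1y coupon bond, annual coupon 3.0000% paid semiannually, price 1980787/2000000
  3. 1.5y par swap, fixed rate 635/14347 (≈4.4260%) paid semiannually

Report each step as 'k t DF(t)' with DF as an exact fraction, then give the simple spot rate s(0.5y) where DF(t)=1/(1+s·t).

step 1 [0.5y] zero: DF = P = 1943/2000 ≈ 0.971500
step 2 [1y] bond c/2=3/200: DF=(1980787/2000000 − 3/200·(0.971500))/(1+3/200) = 4807/5000 ≈ 0.961400
step 3 [1.5y] swap r/2=635/28694: DF=(1 − 635/28694·(0.971500+0.961400))/(1+635/28694) = 1873/2000 ≈ 0.936500

1 1/2 1943/2000
2 1 4807/5000
3 3/2 1873/2000
s(0.5y) = (1/(1943/2000) − 1)/(1/2) = 114/1943 ≈ 5.8672%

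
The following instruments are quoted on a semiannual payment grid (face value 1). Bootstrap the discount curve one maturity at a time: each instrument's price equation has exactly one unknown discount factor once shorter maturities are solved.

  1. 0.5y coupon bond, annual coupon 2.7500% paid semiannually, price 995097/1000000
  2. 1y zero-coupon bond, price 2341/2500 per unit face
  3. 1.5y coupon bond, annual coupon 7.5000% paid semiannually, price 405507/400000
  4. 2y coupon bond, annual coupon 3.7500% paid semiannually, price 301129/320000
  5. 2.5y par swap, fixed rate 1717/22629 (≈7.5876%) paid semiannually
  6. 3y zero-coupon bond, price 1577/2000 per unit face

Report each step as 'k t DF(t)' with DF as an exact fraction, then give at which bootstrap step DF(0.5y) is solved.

step 1 [0.5y] bond c/2=11/800: DF=(995097/1000000 − 11/800·(0))/(1+11/800) = 1227/1250 ≈ 0.981600
step 2 [1y] zero: DF = P = 2341/2500 ≈ 0.936400
step 3 [1.5y] bond c/2=3/80: DF=(405507/400000 − 3/80·(0.981600+0.936400))/(1+3/80) = 4539/5000 ≈ 0.907800
step 4 [2y] bond c/2=3/160: DF=(301129/320000 − 3/160·(0.981600+0.936400+0.907800))/(1+3/160) = 8717/10000 ≈ 0.871700
step 5 [2.5y] swap r/2=1717/45258: DF=(1 − 1717/45258·(0.981600+0.936400+0.907800+0.871700))/(1+1717/45258) = 8283/10000 ≈ 0.828300
step 6 [3y] zero: DF = P = 1577/2000 ≈ 0.788500

1 1/2 1227/1250
2 1 2341/2500
3 3/2 4539/5000
4 2 8717/10000
5 5/2 8283/10000
6 3 1577/2000
DF(0.5y) is solved at step 1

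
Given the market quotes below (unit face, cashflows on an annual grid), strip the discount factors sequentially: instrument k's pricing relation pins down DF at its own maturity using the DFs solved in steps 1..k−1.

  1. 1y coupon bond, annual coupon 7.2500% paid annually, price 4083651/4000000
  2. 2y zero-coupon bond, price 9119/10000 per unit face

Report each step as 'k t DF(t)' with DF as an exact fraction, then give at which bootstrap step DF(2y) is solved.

step 1 [1y] bond c/1=29/400: DF=(4083651/4000000 − 29/400·(0))/(1+29/400) = 9519/10000 ≈ 0.951900
step 2 [2y] zero: DF = P = 9119/10000 ≈ 0.911900

1 1 9519/10000
2 2 9119/10000
DF(2y) is solved at step 2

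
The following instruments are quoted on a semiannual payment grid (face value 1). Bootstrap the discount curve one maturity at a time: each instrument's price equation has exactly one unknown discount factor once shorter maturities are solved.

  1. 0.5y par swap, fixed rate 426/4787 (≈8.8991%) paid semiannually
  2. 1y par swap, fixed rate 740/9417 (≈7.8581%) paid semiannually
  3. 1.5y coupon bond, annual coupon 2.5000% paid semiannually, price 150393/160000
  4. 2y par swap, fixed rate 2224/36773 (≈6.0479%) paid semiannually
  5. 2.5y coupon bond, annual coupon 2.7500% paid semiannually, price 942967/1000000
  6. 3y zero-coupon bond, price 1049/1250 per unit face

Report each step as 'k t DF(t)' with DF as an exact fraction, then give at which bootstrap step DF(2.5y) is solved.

1 1/2 4787/5000
2 1 463/500
3 3/2 9051/10000
4 2 1111/1250
5 5/2 8803/10000
6 3 1049/1250
DF(2.5y) is solved at step 5

step 1 [0.5y] swap r/2=213/4787: DF=(1 − 213/4787·(0))/(1+213/4787) = 4787/5000 ≈ 0.957400
step 2 [1y] swap r/2=370/9417: DF=(1 − 370/9417·(0.957400))/(1+370/9417) = 463/500 ≈ 0.926000
step 3 [1.5y] bond c/2=1/80: DF=(150393/160000 − 1/80·(0.957400+0.926000))/(1+1/80) = 9051/10000 ≈ 0.905100
step 4 [2y] swap r/2=1112/36773: DF=(1 − 1112/36773·(0.957400+0.926000+0.905100))/(1+1112/36773) = 1111/1250 ≈ 0.888800
step 5 [2.5y] bond c/2=11/800: DF=(942967/1000000 − 11/800·(0.957400+0.926000+0.905100+0.888800))/(1+11/800) = 8803/10000 ≈ 0.880300
step 6 [3y] zero: DF = P = 1049/1250 ≈ 0.839200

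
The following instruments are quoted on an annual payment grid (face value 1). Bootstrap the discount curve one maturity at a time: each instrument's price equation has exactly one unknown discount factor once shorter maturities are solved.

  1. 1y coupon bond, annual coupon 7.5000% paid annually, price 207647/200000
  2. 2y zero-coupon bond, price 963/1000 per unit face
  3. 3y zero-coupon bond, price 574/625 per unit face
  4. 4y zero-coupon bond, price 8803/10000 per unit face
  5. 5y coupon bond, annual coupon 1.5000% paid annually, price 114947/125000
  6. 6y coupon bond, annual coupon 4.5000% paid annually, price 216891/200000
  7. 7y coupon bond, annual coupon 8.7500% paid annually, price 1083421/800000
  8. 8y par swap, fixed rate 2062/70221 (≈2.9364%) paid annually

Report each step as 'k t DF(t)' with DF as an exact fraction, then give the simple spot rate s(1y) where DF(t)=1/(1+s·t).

step 1 [1y] bond c/1=3/40: DF=(207647/200000 − 3/40·(0))/(1+3/40) = 4829/5000 ≈ 0.965800
step 2 [2y] zero: DF = P = 963/1000 ≈ 0.963000
step 3 [3y] zero: DF = P = 574/625 ≈ 0.918400
step 4 [4y] zero: DF = P = 8803/10000 ≈ 0.880300
step 5 [5y] bond c/1=3/200: DF=(114947/125000 − 3/200·(0.965800+0.963000+0.918400+0.880300))/(1+3/200) = 8509/10000 ≈ 0.850900
step 6 [6y] bond c/1=9/200: DF=(216891/200000 − 9/200·(0.965800+0.963000+0.918400+0.880300+0.850900))/(1+9/200) = 4203/5000 ≈ 0.840600
step 7 [7y] bond c/1=7/80: DF=(1083421/800000 − 7/80·(0.965800+0.963000+0.918400+0.880300+0.850900+0.840600))/(1+7/80) = 8093/10000 ≈ 0.809300
step 8 [8y] swap r/1=2062/70221: DF=(1 − 2062/70221·(0.965800+0.963000+0.918400+0.880300+0.850900+0.840600+0.809300))/(1+2062/70221) = 3969/5000 ≈ 0.793800

1 1 4829/5000
2 2 963/1000
3 3 574/625
4 4 8803/10000
5 5 8509/10000
6 6 4203/5000
7 7 8093/10000
8 8 3969/5000
s(1y) = (1/(4829/5000) − 1)/(1) = 171/4829 ≈ 3.5411%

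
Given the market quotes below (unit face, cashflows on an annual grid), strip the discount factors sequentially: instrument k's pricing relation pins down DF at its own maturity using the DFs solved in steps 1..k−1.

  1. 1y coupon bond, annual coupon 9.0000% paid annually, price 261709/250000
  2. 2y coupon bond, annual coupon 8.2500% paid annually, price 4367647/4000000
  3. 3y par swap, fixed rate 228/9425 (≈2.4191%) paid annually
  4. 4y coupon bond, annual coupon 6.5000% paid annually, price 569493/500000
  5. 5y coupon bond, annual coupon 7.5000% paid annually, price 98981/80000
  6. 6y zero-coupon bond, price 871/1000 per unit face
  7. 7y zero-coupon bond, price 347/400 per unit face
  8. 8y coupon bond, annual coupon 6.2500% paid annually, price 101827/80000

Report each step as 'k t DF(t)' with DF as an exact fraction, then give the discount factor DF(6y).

1 1 2401/2500
2 2 1871/2000
3 3 2329/2500
4 4 8969/10000
5 5 8911/10000
6 6 871/1000
7 7 347/400
8 8 4121/5000
DF(6y) = 871/1000 ≈ 0.871000

step 1 [1y] bond c/1=9/100: DF=(261709/250000 − 9/100·(0))/(1+9/100) = 2401/2500 ≈ 0.960400
step 2 [2y] bond c/1=33/400: DF=(4367647/4000000 − 33/400·(0.960400))/(1+33/400) = 1871/2000 ≈ 0.935500
step 3 [3y] swap r/1=228/9425: DF=(1 − 228/9425·(0.960400+0.935500))/(1+228/9425) = 2329/2500 ≈ 0.931600
step 4 [4y] bond c/1=13/200: DF=(569493/500000 − 13/200·(0.960400+0.935500+0.931600))/(1+13/200) = 8969/10000 ≈ 0.896900
step 5 [5y] bond c/1=3/40: DF=(98981/80000 − 3/40·(0.960400+0.935500+0.931600+0.896900))/(1+3/40) = 8911/10000 ≈ 0.891100
step 6 [6y] zero: DF = P = 871/1000 ≈ 0.871000
step 7 [7y] zero: DF = P = 347/400 ≈ 0.867500
step 8 [8y] bond c/1=1/16: DF=(101827/80000 − 1/16·(0.960400+0.935500+0.931600+0.896900+0.891100+0.871000+0.867500))/(1+1/16) = 4121/5000 ≈ 0.824200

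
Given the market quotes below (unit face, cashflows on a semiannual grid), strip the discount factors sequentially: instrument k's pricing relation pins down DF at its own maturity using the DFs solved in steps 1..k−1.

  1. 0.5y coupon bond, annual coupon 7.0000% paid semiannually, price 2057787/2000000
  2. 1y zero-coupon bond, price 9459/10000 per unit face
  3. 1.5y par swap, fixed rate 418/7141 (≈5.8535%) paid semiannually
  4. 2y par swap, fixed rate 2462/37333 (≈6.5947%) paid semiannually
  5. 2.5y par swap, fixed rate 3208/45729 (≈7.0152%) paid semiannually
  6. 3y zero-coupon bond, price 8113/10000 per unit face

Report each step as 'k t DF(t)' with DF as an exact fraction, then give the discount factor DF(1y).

step 1 [0.5y] bond c/2=7/200: DF=(2057787/2000000 − 7/200·(0))/(1+7/200) = 9941/10000 ≈ 0.994100
step 2 [1y] zero: DF = P = 9459/10000 ≈ 0.945900
step 3 [1.5y] swap r/2=209/7141: DF=(1 − 209/7141·(0.994100+0.945900))/(1+209/7141) = 2291/2500 ≈ 0.916400
step 4 [2y] swap r/2=1231/37333: DF=(1 − 1231/37333·(0.994100+0.945900+0.916400))/(1+1231/37333) = 8769/10000 ≈ 0.876900
step 5 [2.5y] swap r/2=1604/45729: DF=(1 − 1604/45729·(0.994100+0.945900+0.916400+0.876900))/(1+1604/45729) = 2099/2500 ≈ 0.839600
step 6 [3y] zero: DF = P = 8113/10000 ≈ 0.811300

1 1/2 9941/10000
2 1 9459/10000
3 3/2 2291/2500
4 2 8769/10000
5 5/2 2099/2500
6 3 8113/10000
DF(1y) = 9459/10000 ≈ 0.945900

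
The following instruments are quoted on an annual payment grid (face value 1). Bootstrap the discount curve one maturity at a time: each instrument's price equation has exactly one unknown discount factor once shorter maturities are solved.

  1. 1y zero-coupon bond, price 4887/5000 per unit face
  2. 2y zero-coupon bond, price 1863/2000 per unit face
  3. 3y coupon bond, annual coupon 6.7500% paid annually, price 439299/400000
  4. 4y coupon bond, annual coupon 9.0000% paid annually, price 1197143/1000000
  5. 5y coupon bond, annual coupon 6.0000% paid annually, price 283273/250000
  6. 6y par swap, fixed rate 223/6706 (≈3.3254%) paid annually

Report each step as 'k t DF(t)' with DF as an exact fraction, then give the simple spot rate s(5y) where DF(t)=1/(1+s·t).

1 1 4887/5000
2 2 1863/2000
3 3 9081/10000
4 4 8657/10000
5 5 1721/2000
6 6 1027/1250
s(5y) = (1/(1721/2000) − 1)/(5) = 279/8605 ≈ 3.2423%

step 1 [1y] zero: DF = P = 4887/5000 ≈ 0.977400
step 2 [2y] zero: DF = P = 1863/2000 ≈ 0.931500
step 3 [3y] bond c/1=27/400: DF=(439299/400000 − 27/400·(0.977400+0.931500))/(1+27/400) = 9081/10000 ≈ 0.908100
step 4 [4y] bond c/1=9/100: DF=(1197143/1000000 − 9/100·(0.977400+0.931500+0.908100))/(1+9/100) = 8657/10000 ≈ 0.865700
step 5 [5y] bond c/1=3/50: DF=(283273/250000 − 3/50·(0.977400+0.931500+0.908100+0.865700))/(1+3/50) = 1721/2000 ≈ 0.860500
step 6 [6y] swap r/1=223/6706: DF=(1 − 223/6706·(0.977400+0.931500+0.908100+0.865700+0.860500))/(1+223/6706) = 1027/1250 ≈ 0.821600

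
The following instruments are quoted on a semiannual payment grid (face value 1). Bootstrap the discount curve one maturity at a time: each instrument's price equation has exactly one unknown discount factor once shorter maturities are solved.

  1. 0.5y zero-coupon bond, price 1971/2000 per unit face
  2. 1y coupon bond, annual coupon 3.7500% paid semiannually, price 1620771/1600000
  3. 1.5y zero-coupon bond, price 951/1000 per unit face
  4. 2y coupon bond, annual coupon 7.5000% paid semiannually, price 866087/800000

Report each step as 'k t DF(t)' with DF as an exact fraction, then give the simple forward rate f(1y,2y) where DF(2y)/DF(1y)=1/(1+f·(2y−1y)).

1 1/2 1971/2000
2 1 4881/5000
3 3/2 951/1000
4 2 4691/5000
f(1y,2y) = ((4881/5000)/(4691/5000) − 1)/(1) = 190/4691 ≈ 4.0503%

step 1 [0.5y] zero: DF = P = 1971/2000 ≈ 0.985500
step 2 [1y] bond c/2=3/160: DF=(1620771/1600000 − 3/160·(0.985500))/(1+3/160) = 4881/5000 ≈ 0.976200
step 3 [1.5y] zero: DF = P = 951/1000 ≈ 0.951000
step 4 [2y] bond c/2=3/80: DF=(866087/800000 − 3/80·(0.985500+0.976200+0.951000))/(1+3/80) = 4691/5000 ≈ 0.938200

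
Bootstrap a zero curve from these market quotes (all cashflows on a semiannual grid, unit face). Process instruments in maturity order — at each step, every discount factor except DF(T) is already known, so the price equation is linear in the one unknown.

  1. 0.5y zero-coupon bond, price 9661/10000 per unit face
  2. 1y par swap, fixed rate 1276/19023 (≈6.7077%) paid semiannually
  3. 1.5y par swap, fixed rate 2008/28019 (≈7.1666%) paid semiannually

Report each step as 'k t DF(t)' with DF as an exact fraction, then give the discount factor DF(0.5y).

1 1/2 9661/10000
2 1 4681/5000
3 3/2 2249/2500
DF(0.5y) = 9661/10000 ≈ 0.966100

step 1 [0.5y] zero: DF = P = 9661/10000 ≈ 0.966100
step 2 [1y] swap r/2=638/19023: DF=(1 − 638/19023·(0.966100))/(1+638/19023) = 4681/5000 ≈ 0.936200
step 3 [1.5y] swap r/2=1004/28019: DF=(1 − 1004/28019·(0.966100+0.936200))/(1+1004/28019) = 2249/2500 ≈ 0.899600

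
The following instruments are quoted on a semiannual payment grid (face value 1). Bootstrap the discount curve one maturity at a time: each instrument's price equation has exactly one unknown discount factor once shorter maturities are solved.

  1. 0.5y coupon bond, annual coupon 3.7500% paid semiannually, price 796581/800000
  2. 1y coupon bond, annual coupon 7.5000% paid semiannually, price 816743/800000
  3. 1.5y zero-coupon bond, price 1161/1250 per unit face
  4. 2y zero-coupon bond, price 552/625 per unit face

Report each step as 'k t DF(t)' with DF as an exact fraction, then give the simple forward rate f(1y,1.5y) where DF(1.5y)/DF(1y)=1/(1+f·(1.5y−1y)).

1 1/2 4887/5000
2 1 9487/10000
3 3/2 1161/1250
4 2 552/625
f(1y,1.5y) = ((9487/10000)/(1161/1250) − 1)/(1/2) = 199/4644 ≈ 4.2851%

step 1 [0.5y] bond c/2=3/160: DF=(796581/800000 − 3/160·(0))/(1+3/160) = 4887/5000 ≈ 0.977400
step 2 [1y] bond c/2=3/80: DF=(816743/800000 − 3/80·(0.977400))/(1+3/80) = 9487/10000 ≈ 0.948700
step 3 [1.5y] zero: DF = P = 1161/1250 ≈ 0.928800
step 4 [2y] zero: DF = P = 552/625 ≈ 0.883200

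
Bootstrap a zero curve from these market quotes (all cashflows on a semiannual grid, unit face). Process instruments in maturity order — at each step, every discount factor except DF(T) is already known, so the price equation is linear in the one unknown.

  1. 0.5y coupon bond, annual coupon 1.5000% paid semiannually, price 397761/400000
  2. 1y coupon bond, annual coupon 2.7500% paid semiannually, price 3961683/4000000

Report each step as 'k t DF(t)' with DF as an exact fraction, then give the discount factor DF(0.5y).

step 1 [0.5y] bond c/2=3/400: DF=(397761/400000 − 3/400·(0))/(1+3/400) = 987/1000 ≈ 0.987000
step 2 [1y] bond c/2=11/800: DF=(3961683/4000000 − 11/800·(0.987000))/(1+11/800) = 2409/2500 ≈ 0.963600

1 1/2 987/1000
2 1 2409/2500
DF(0.5y) = 987/1000 ≈ 0.987000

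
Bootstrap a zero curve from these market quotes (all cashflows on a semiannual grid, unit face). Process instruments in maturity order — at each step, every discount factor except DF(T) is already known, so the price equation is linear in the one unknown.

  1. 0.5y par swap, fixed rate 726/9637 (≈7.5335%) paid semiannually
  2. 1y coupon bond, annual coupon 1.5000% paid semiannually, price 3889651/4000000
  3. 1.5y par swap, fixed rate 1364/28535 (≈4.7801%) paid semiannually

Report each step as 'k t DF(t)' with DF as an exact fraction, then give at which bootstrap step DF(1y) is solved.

1 1/2 9637/10000
2 1 479/500
3 3/2 4659/5000
DF(1y) is solved at step 2

step 1 [0.5y] swap r/2=363/9637: DF=(1 − 363/9637·(0))/(1+363/9637) = 9637/10000 ≈ 0.963700
step 2 [1y] bond c/2=3/400: DF=(3889651/4000000 − 3/400·(0.963700))/(1+3/400) = 479/500 ≈ 0.958000
step 3 [1.5y] swap r/2=682/28535: DF=(1 − 682/28535·(0.963700+0.958000))/(1+682/28535) = 4659/5000 ≈ 0.931800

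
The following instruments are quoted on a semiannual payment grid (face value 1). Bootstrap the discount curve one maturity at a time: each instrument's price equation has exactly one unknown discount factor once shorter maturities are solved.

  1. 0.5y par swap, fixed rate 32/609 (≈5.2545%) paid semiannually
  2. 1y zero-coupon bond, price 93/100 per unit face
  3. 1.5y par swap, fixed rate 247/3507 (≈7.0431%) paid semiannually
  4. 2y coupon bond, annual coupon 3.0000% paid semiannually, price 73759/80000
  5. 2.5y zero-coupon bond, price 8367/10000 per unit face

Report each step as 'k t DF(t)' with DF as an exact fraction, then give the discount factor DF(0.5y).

step 1 [0.5y] swap r/2=16/609: DF=(1 − 16/609·(0))/(1+16/609) = 609/625 ≈ 0.974400
step 2 [1y] zero: DF = P = 93/100 ≈ 0.930000
step 3 [1.5y] swap r/2=247/7014: DF=(1 − 247/7014·(0.974400+0.930000))/(1+247/7014) = 2253/2500 ≈ 0.901200
step 4 [2y] bond c/2=3/200: DF=(73759/80000 − 3/200·(0.974400+0.930000+0.901200))/(1+3/200) = 8669/10000 ≈ 0.866900
step 5 [2.5y] zero: DF = P = 8367/10000 ≈ 0.836700

1 1/2 609/625
2 1 93/100
3 3/2 2253/2500
4 2 8669/10000
5 5/2 8367/10000
DF(0.5y) = 609/625 ≈ 0.974400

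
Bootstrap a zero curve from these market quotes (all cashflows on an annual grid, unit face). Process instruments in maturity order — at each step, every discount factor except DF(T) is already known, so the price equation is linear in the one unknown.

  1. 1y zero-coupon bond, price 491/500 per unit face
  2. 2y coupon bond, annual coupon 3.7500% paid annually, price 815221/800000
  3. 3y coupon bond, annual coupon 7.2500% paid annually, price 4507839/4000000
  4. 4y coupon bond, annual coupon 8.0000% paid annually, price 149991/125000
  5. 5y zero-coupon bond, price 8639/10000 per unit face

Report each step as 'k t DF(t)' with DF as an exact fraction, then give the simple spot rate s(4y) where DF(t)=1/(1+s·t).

step 1 [1y] zero: DF = P = 491/500 ≈ 0.982000
step 2 [2y] bond c/1=3/80: DF=(815221/800000 − 3/80·(0.982000))/(1+3/80) = 9467/10000 ≈ 0.946700
step 3 [3y] bond c/1=29/400: DF=(4507839/4000000 − 29/400·(0.982000+0.946700))/(1+29/400) = 2301/2500 ≈ 0.920400
step 4 [4y] bond c/1=2/25: DF=(149991/125000 − 2/25·(0.982000+0.946700+0.920400))/(1+2/25) = 9/10 ≈ 0.900000
step 5 [5y] zero: DF = P = 8639/10000 ≈ 0.863900

1 1 491/500
2 2 9467/10000
3 3 2301/2500
4 4 9/10
5 5 8639/10000
s(4y) = (1/(9/10) − 1)/(4) = 1/36 ≈ 2.7778%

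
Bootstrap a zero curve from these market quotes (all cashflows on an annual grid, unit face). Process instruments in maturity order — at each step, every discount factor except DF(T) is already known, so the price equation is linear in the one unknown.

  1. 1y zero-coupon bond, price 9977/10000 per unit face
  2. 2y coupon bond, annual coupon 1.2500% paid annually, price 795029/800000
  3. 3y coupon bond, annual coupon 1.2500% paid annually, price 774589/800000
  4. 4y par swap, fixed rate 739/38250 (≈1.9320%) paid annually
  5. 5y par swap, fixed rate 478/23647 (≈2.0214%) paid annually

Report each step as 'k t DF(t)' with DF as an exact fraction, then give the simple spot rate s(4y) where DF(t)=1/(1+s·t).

step 1 [1y] zero: DF = P = 9977/10000 ≈ 0.997700
step 2 [2y] bond c/1=1/80: DF=(795029/800000 − 1/80·(0.997700))/(1+1/80) = 2423/2500 ≈ 0.969200
step 3 [3y] bond c/1=1/80: DF=(774589/800000 − 1/80·(0.997700+0.969200))/(1+1/80) = 233/250 ≈ 0.932000
step 4 [4y] swap r/1=739/38250: DF=(1 − 739/38250·(0.997700+0.969200+0.932000))/(1+739/38250) = 9261/10000 ≈ 0.926100
step 5 [5y] swap r/1=478/23647: DF=(1 − 478/23647·(0.997700+0.969200+0.932000+0.926100))/(1+478/23647) = 2261/2500 ≈ 0.904400

1 1 9977/10000
2 2 2423/2500
3 3 233/250
4 4 9261/10000
5 5 2261/2500
s(4y) = (1/(9261/10000) − 1)/(4) = 739/37044 ≈ 1.9949%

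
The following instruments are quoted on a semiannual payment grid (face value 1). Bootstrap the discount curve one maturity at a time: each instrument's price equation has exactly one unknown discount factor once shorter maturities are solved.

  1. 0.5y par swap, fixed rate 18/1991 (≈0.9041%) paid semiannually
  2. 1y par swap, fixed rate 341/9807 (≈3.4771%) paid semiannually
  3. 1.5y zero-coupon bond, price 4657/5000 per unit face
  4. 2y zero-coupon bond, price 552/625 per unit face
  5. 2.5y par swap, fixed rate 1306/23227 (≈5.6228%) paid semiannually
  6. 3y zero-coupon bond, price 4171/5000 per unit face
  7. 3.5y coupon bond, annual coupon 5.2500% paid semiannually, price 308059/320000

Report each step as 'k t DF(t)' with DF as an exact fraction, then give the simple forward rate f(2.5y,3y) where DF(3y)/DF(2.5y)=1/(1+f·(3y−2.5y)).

1 1/2 1991/2000
2 1 9659/10000
3 3/2 4657/5000
4 2 552/625
5 5/2 4347/5000
6 3 4171/5000
7 7/2 7979/10000
f(2.5y,3y) = ((4347/5000)/(4171/5000) − 1)/(1/2) = 352/4171 ≈ 8.4392%

step 1 [0.5y] swap r/2=9/1991: DF=(1 − 9/1991·(0))/(1+9/1991) = 1991/2000 ≈ 0.995500
step 2 [1y] swap r/2=341/19614: DF=(1 − 341/19614·(0.995500))/(1+341/19614) = 9659/10000 ≈ 0.965900
step 3 [1.5y] zero: DF = P = 4657/5000 ≈ 0.931400
step 4 [2y] zero: DF = P = 552/625 ≈ 0.883200
step 5 [2.5y] swap r/2=653/23227: DF=(1 − 653/23227·(0.995500+0.965900+0.931400+0.883200))/(1+653/23227) = 4347/5000 ≈ 0.869400
step 6 [3y] zero: DF = P = 4171/5000 ≈ 0.834200
step 7 [3.5y] bond c/2=21/800: DF=(308059/320000 − 21/800·(0.995500+0.965900+0.931400+0.883200+0.869400+0.834200))/(1+21/800) = 7979/10000 ≈ 0.797900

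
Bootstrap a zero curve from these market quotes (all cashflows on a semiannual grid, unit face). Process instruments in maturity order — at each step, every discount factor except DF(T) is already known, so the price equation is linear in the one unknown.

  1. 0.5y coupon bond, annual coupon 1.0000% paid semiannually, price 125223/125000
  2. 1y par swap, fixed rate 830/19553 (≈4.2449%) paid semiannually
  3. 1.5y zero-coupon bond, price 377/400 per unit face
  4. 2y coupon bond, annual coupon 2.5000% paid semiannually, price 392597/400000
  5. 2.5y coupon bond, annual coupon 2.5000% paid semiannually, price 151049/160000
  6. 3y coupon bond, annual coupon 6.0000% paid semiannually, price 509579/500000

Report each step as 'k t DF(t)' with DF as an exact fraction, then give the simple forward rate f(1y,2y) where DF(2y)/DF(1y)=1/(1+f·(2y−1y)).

step 1 [0.5y] bond c/2=1/200: DF=(125223/125000 − 1/200·(0))/(1+1/200) = 623/625 ≈ 0.996800
step 2 [1y] swap r/2=415/19553: DF=(1 − 415/19553·(0.996800))/(1+415/19553) = 1917/2000 ≈ 0.958500
step 3 [1.5y] zero: DF = P = 377/400 ≈ 0.942500
step 4 [2y] bond c/2=1/80: DF=(392597/400000 − 1/80·(0.996800+0.958500+0.942500))/(1+1/80) = 1167/1250 ≈ 0.933600
step 5 [2.5y] bond c/2=1/80: DF=(151049/160000 − 1/80·(0.996800+0.958500+0.942500+0.933600))/(1+1/80) = 8851/10000 ≈ 0.885100
step 6 [3y] bond c/2=3/100: DF=(509579/500000 − 3/100·(0.996800+0.958500+0.942500+0.933600+0.885100))/(1+3/100) = 8521/10000 ≈ 0.852100

1 1/2 623/625
2 1 1917/2000
3 3/2 377/400
4 2 1167/1250
5 5/2 8851/10000
6 3 8521/10000
f(1y,2y) = ((1917/2000)/(1167/1250) − 1)/(1) = 83/3112 ≈ 2.6671%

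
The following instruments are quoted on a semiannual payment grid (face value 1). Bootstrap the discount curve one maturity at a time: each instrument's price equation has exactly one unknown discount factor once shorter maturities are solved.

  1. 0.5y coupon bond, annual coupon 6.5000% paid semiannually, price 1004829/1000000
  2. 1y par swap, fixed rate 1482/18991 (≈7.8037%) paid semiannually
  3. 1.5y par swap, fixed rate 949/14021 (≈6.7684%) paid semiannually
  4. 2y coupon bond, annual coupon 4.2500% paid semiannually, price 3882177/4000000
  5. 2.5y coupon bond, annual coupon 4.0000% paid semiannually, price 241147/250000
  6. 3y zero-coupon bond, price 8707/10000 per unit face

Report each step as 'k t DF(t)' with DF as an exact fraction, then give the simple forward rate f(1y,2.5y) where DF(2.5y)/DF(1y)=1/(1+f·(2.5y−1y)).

1 1/2 2433/2500
2 1 9259/10000
3 3/2 9051/10000
4 2 223/250
5 5/2 2183/2500
6 3 8707/10000
f(1y,2.5y) = ((9259/10000)/(2183/2500) − 1)/(3/2) = 527/13098 ≈ 4.0235%

step 1 [0.5y] bond c/2=13/400: DF=(1004829/1000000 − 13/400·(0))/(1+13/400) = 2433/2500 ≈ 0.973200
step 2 [1y] swap r/2=741/18991: DF=(1 − 741/18991·(0.973200))/(1+741/18991) = 9259/10000 ≈ 0.925900
step 3 [1.5y] swap r/2=949/28042: DF=(1 − 949/28042·(0.973200+0.925900))/(1+949/28042) = 9051/10000 ≈ 0.905100
step 4 [2y] bond c/2=17/800: DF=(3882177/4000000 − 17/800·(0.973200+0.925900+0.905100))/(1+17/800) = 223/250 ≈ 0.892000
step 5 [2.5y] bond c/2=1/50: DF=(241147/250000 − 1/50·(0.973200+0.925900+0.905100+0.892000))/(1+1/50) = 2183/2500 ≈ 0.873200
step 6 [3y] zero: DF = P = 8707/10000 ≈ 0.870700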